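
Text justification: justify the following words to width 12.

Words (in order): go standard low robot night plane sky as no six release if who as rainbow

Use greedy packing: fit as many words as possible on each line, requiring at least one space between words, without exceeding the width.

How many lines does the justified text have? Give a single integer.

Line 1: ['go', 'standard'] (min_width=11, slack=1)
Line 2: ['low', 'robot'] (min_width=9, slack=3)
Line 3: ['night', 'plane'] (min_width=11, slack=1)
Line 4: ['sky', 'as', 'no'] (min_width=9, slack=3)
Line 5: ['six', 'release'] (min_width=11, slack=1)
Line 6: ['if', 'who', 'as'] (min_width=9, slack=3)
Line 7: ['rainbow'] (min_width=7, slack=5)
Total lines: 7

Answer: 7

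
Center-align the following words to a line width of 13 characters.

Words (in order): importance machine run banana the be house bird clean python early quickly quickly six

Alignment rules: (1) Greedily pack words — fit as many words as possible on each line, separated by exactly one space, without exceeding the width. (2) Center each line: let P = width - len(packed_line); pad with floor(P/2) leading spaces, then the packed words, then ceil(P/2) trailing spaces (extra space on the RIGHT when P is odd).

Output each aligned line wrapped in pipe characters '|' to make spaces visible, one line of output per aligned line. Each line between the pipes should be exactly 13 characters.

Line 1: ['importance'] (min_width=10, slack=3)
Line 2: ['machine', 'run'] (min_width=11, slack=2)
Line 3: ['banana', 'the', 'be'] (min_width=13, slack=0)
Line 4: ['house', 'bird'] (min_width=10, slack=3)
Line 5: ['clean', 'python'] (min_width=12, slack=1)
Line 6: ['early', 'quickly'] (min_width=13, slack=0)
Line 7: ['quickly', 'six'] (min_width=11, slack=2)

Answer: | importance  |
| machine run |
|banana the be|
| house bird  |
|clean python |
|early quickly|
| quickly six |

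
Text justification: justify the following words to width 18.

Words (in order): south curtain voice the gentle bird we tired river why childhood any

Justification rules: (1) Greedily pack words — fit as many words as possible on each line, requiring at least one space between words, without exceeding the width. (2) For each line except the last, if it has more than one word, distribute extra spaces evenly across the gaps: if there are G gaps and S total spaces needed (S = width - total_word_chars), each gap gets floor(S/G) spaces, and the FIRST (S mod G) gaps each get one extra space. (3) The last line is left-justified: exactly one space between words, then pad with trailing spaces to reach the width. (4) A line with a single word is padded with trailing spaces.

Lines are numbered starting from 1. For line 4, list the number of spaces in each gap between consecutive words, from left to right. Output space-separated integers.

Line 1: ['south', 'curtain'] (min_width=13, slack=5)
Line 2: ['voice', 'the', 'gentle'] (min_width=16, slack=2)
Line 3: ['bird', 'we', 'tired'] (min_width=13, slack=5)
Line 4: ['river', 'why'] (min_width=9, slack=9)
Line 5: ['childhood', 'any'] (min_width=13, slack=5)

Answer: 10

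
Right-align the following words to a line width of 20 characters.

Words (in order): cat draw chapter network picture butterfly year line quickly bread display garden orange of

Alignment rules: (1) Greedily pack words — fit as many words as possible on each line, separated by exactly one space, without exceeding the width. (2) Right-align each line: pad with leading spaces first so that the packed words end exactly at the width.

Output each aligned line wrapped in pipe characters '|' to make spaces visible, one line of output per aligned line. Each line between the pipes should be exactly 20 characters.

Answer: |    cat draw chapter|
|     network picture|
| butterfly year line|
|       quickly bread|
|      display garden|
|           orange of|

Derivation:
Line 1: ['cat', 'draw', 'chapter'] (min_width=16, slack=4)
Line 2: ['network', 'picture'] (min_width=15, slack=5)
Line 3: ['butterfly', 'year', 'line'] (min_width=19, slack=1)
Line 4: ['quickly', 'bread'] (min_width=13, slack=7)
Line 5: ['display', 'garden'] (min_width=14, slack=6)
Line 6: ['orange', 'of'] (min_width=9, slack=11)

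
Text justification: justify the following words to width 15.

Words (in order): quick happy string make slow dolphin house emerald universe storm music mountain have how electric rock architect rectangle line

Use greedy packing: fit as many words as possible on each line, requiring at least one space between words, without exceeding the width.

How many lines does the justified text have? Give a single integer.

Answer: 10

Derivation:
Line 1: ['quick', 'happy'] (min_width=11, slack=4)
Line 2: ['string', 'make'] (min_width=11, slack=4)
Line 3: ['slow', 'dolphin'] (min_width=12, slack=3)
Line 4: ['house', 'emerald'] (min_width=13, slack=2)
Line 5: ['universe', 'storm'] (min_width=14, slack=1)
Line 6: ['music', 'mountain'] (min_width=14, slack=1)
Line 7: ['have', 'how'] (min_width=8, slack=7)
Line 8: ['electric', 'rock'] (min_width=13, slack=2)
Line 9: ['architect'] (min_width=9, slack=6)
Line 10: ['rectangle', 'line'] (min_width=14, slack=1)
Total lines: 10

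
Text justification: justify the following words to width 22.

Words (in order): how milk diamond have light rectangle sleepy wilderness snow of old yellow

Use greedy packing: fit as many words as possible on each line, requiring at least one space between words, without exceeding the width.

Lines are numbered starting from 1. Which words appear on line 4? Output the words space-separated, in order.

Answer: yellow

Derivation:
Line 1: ['how', 'milk', 'diamond', 'have'] (min_width=21, slack=1)
Line 2: ['light', 'rectangle', 'sleepy'] (min_width=22, slack=0)
Line 3: ['wilderness', 'snow', 'of', 'old'] (min_width=22, slack=0)
Line 4: ['yellow'] (min_width=6, slack=16)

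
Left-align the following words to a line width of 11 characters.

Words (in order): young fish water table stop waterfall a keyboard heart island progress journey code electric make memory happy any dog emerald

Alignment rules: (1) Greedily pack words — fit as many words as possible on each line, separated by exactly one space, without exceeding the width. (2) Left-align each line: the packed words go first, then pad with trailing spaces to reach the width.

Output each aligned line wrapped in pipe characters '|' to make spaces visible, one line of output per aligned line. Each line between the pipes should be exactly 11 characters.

Line 1: ['young', 'fish'] (min_width=10, slack=1)
Line 2: ['water', 'table'] (min_width=11, slack=0)
Line 3: ['stop'] (min_width=4, slack=7)
Line 4: ['waterfall', 'a'] (min_width=11, slack=0)
Line 5: ['keyboard'] (min_width=8, slack=3)
Line 6: ['heart'] (min_width=5, slack=6)
Line 7: ['island'] (min_width=6, slack=5)
Line 8: ['progress'] (min_width=8, slack=3)
Line 9: ['journey'] (min_width=7, slack=4)
Line 10: ['code'] (min_width=4, slack=7)
Line 11: ['electric'] (min_width=8, slack=3)
Line 12: ['make', 'memory'] (min_width=11, slack=0)
Line 13: ['happy', 'any'] (min_width=9, slack=2)
Line 14: ['dog', 'emerald'] (min_width=11, slack=0)

Answer: |young fish |
|water table|
|stop       |
|waterfall a|
|keyboard   |
|heart      |
|island     |
|progress   |
|journey    |
|code       |
|electric   |
|make memory|
|happy any  |
|dog emerald|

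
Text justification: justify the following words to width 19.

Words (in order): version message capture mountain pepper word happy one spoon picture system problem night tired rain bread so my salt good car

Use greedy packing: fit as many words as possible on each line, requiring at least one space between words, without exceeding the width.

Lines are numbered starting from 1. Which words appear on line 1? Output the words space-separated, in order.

Answer: version message

Derivation:
Line 1: ['version', 'message'] (min_width=15, slack=4)
Line 2: ['capture', 'mountain'] (min_width=16, slack=3)
Line 3: ['pepper', 'word', 'happy'] (min_width=17, slack=2)
Line 4: ['one', 'spoon', 'picture'] (min_width=17, slack=2)
Line 5: ['system', 'problem'] (min_width=14, slack=5)
Line 6: ['night', 'tired', 'rain'] (min_width=16, slack=3)
Line 7: ['bread', 'so', 'my', 'salt'] (min_width=16, slack=3)
Line 8: ['good', 'car'] (min_width=8, slack=11)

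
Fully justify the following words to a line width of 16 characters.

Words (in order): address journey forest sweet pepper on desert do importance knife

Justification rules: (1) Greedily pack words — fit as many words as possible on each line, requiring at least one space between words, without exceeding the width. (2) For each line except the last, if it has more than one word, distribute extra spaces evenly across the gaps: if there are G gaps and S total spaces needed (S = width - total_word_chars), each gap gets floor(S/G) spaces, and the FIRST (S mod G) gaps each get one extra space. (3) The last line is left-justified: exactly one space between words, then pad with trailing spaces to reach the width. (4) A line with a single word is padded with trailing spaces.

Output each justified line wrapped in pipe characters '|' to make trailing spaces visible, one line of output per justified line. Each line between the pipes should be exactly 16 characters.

Answer: |address  journey|
|forest     sweet|
|pepper on desert|
|do    importance|
|knife           |

Derivation:
Line 1: ['address', 'journey'] (min_width=15, slack=1)
Line 2: ['forest', 'sweet'] (min_width=12, slack=4)
Line 3: ['pepper', 'on', 'desert'] (min_width=16, slack=0)
Line 4: ['do', 'importance'] (min_width=13, slack=3)
Line 5: ['knife'] (min_width=5, slack=11)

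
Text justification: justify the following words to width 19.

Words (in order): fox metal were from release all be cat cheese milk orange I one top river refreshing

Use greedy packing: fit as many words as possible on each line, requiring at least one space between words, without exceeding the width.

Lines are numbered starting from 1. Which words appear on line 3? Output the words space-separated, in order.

Answer: cheese milk orange

Derivation:
Line 1: ['fox', 'metal', 'were', 'from'] (min_width=19, slack=0)
Line 2: ['release', 'all', 'be', 'cat'] (min_width=18, slack=1)
Line 3: ['cheese', 'milk', 'orange'] (min_width=18, slack=1)
Line 4: ['I', 'one', 'top', 'river'] (min_width=15, slack=4)
Line 5: ['refreshing'] (min_width=10, slack=9)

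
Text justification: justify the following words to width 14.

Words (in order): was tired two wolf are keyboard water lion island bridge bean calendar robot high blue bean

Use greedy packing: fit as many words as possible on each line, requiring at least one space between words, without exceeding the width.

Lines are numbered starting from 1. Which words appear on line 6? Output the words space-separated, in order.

Answer: calendar robot

Derivation:
Line 1: ['was', 'tired', 'two'] (min_width=13, slack=1)
Line 2: ['wolf', 'are'] (min_width=8, slack=6)
Line 3: ['keyboard', 'water'] (min_width=14, slack=0)
Line 4: ['lion', 'island'] (min_width=11, slack=3)
Line 5: ['bridge', 'bean'] (min_width=11, slack=3)
Line 6: ['calendar', 'robot'] (min_width=14, slack=0)
Line 7: ['high', 'blue', 'bean'] (min_width=14, slack=0)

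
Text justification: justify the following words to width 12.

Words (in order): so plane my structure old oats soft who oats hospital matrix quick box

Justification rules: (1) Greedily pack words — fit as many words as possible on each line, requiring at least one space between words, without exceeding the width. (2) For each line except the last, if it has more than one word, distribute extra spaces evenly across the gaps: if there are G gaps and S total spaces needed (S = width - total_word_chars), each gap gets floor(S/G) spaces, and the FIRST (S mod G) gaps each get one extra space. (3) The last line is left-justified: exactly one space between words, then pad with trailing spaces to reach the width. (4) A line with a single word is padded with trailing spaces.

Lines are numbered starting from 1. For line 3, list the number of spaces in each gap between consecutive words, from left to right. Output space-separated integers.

Answer: 5

Derivation:
Line 1: ['so', 'plane', 'my'] (min_width=11, slack=1)
Line 2: ['structure'] (min_width=9, slack=3)
Line 3: ['old', 'oats'] (min_width=8, slack=4)
Line 4: ['soft', 'who'] (min_width=8, slack=4)
Line 5: ['oats'] (min_width=4, slack=8)
Line 6: ['hospital'] (min_width=8, slack=4)
Line 7: ['matrix', 'quick'] (min_width=12, slack=0)
Line 8: ['box'] (min_width=3, slack=9)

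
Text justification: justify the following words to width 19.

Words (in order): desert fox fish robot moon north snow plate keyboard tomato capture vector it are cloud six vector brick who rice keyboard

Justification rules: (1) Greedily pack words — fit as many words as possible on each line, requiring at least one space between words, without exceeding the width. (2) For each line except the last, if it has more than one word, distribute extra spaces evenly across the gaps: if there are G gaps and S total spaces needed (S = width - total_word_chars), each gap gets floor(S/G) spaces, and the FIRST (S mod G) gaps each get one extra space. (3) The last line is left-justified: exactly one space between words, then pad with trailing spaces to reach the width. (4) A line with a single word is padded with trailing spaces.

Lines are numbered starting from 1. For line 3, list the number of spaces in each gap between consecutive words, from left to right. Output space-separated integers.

Answer: 1 1

Derivation:
Line 1: ['desert', 'fox', 'fish'] (min_width=15, slack=4)
Line 2: ['robot', 'moon', 'north'] (min_width=16, slack=3)
Line 3: ['snow', 'plate', 'keyboard'] (min_width=19, slack=0)
Line 4: ['tomato', 'capture'] (min_width=14, slack=5)
Line 5: ['vector', 'it', 'are', 'cloud'] (min_width=19, slack=0)
Line 6: ['six', 'vector', 'brick'] (min_width=16, slack=3)
Line 7: ['who', 'rice', 'keyboard'] (min_width=17, slack=2)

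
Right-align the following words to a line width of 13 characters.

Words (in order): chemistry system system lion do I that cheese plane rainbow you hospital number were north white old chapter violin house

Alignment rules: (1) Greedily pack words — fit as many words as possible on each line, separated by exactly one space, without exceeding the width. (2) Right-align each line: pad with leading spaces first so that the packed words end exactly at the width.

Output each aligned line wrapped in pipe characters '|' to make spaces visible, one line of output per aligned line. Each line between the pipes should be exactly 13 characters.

Line 1: ['chemistry'] (min_width=9, slack=4)
Line 2: ['system', 'system'] (min_width=13, slack=0)
Line 3: ['lion', 'do', 'I'] (min_width=9, slack=4)
Line 4: ['that', 'cheese'] (min_width=11, slack=2)
Line 5: ['plane', 'rainbow'] (min_width=13, slack=0)
Line 6: ['you', 'hospital'] (min_width=12, slack=1)
Line 7: ['number', 'were'] (min_width=11, slack=2)
Line 8: ['north', 'white'] (min_width=11, slack=2)
Line 9: ['old', 'chapter'] (min_width=11, slack=2)
Line 10: ['violin', 'house'] (min_width=12, slack=1)

Answer: |    chemistry|
|system system|
|    lion do I|
|  that cheese|
|plane rainbow|
| you hospital|
|  number were|
|  north white|
|  old chapter|
| violin house|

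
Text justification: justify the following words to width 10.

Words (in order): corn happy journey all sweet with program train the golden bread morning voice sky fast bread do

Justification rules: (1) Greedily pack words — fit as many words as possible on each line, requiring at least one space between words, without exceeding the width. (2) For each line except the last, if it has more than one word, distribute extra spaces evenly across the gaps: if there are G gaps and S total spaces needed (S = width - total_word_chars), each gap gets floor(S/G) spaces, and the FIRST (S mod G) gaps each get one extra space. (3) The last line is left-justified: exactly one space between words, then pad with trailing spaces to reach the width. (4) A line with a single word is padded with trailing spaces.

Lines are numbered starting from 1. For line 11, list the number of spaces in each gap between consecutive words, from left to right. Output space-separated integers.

Answer: 1

Derivation:
Line 1: ['corn', 'happy'] (min_width=10, slack=0)
Line 2: ['journey'] (min_width=7, slack=3)
Line 3: ['all', 'sweet'] (min_width=9, slack=1)
Line 4: ['with'] (min_width=4, slack=6)
Line 5: ['program'] (min_width=7, slack=3)
Line 6: ['train', 'the'] (min_width=9, slack=1)
Line 7: ['golden'] (min_width=6, slack=4)
Line 8: ['bread'] (min_width=5, slack=5)
Line 9: ['morning'] (min_width=7, slack=3)
Line 10: ['voice', 'sky'] (min_width=9, slack=1)
Line 11: ['fast', 'bread'] (min_width=10, slack=0)
Line 12: ['do'] (min_width=2, slack=8)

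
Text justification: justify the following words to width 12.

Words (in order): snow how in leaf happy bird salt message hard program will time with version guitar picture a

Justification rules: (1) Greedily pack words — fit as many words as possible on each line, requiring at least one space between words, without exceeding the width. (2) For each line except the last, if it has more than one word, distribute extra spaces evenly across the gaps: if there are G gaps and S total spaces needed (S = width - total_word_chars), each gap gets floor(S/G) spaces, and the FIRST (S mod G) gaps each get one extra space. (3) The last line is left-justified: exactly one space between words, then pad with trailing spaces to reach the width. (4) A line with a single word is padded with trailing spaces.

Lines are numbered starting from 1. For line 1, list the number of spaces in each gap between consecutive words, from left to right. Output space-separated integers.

Answer: 2 1

Derivation:
Line 1: ['snow', 'how', 'in'] (min_width=11, slack=1)
Line 2: ['leaf', 'happy'] (min_width=10, slack=2)
Line 3: ['bird', 'salt'] (min_width=9, slack=3)
Line 4: ['message', 'hard'] (min_width=12, slack=0)
Line 5: ['program', 'will'] (min_width=12, slack=0)
Line 6: ['time', 'with'] (min_width=9, slack=3)
Line 7: ['version'] (min_width=7, slack=5)
Line 8: ['guitar'] (min_width=6, slack=6)
Line 9: ['picture', 'a'] (min_width=9, slack=3)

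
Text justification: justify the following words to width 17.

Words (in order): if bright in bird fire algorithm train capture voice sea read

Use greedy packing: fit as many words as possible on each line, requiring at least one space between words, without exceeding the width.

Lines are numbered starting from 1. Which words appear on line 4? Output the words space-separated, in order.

Answer: voice sea read

Derivation:
Line 1: ['if', 'bright', 'in', 'bird'] (min_width=17, slack=0)
Line 2: ['fire', 'algorithm'] (min_width=14, slack=3)
Line 3: ['train', 'capture'] (min_width=13, slack=4)
Line 4: ['voice', 'sea', 'read'] (min_width=14, slack=3)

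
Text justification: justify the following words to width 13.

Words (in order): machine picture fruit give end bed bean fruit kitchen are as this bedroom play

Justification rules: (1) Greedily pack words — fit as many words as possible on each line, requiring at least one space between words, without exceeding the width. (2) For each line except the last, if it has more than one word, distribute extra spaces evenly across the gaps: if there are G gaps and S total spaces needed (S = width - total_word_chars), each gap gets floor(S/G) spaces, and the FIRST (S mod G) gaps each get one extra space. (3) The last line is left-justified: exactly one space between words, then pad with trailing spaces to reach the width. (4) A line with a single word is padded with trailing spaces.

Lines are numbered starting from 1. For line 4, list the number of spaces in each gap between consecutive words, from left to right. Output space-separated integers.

Answer: 4

Derivation:
Line 1: ['machine'] (min_width=7, slack=6)
Line 2: ['picture', 'fruit'] (min_width=13, slack=0)
Line 3: ['give', 'end', 'bed'] (min_width=12, slack=1)
Line 4: ['bean', 'fruit'] (min_width=10, slack=3)
Line 5: ['kitchen', 'are'] (min_width=11, slack=2)
Line 6: ['as', 'this'] (min_width=7, slack=6)
Line 7: ['bedroom', 'play'] (min_width=12, slack=1)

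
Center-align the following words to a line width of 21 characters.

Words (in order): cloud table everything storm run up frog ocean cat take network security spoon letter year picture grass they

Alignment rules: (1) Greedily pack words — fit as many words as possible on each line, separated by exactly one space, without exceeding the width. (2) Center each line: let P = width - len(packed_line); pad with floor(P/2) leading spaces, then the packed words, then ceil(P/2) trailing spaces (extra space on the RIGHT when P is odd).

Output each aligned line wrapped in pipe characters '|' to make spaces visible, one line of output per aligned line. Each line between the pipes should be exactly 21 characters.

Line 1: ['cloud', 'table'] (min_width=11, slack=10)
Line 2: ['everything', 'storm', 'run'] (min_width=20, slack=1)
Line 3: ['up', 'frog', 'ocean', 'cat'] (min_width=17, slack=4)
Line 4: ['take', 'network', 'security'] (min_width=21, slack=0)
Line 5: ['spoon', 'letter', 'year'] (min_width=17, slack=4)
Line 6: ['picture', 'grass', 'they'] (min_width=18, slack=3)

Answer: |     cloud table     |
|everything storm run |
|  up frog ocean cat  |
|take network security|
|  spoon letter year  |
| picture grass they  |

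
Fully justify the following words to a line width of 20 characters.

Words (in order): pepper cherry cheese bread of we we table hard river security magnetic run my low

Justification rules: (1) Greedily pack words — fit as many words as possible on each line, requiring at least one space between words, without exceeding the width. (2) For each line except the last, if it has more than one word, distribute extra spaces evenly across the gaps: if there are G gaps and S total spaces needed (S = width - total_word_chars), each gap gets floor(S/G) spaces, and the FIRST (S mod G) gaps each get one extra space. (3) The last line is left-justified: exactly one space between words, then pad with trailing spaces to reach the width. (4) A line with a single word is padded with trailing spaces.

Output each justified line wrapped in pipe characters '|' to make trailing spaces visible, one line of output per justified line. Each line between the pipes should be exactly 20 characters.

Line 1: ['pepper', 'cherry', 'cheese'] (min_width=20, slack=0)
Line 2: ['bread', 'of', 'we', 'we', 'table'] (min_width=20, slack=0)
Line 3: ['hard', 'river', 'security'] (min_width=19, slack=1)
Line 4: ['magnetic', 'run', 'my', 'low'] (min_width=19, slack=1)

Answer: |pepper cherry cheese|
|bread of we we table|
|hard  river security|
|magnetic run my low |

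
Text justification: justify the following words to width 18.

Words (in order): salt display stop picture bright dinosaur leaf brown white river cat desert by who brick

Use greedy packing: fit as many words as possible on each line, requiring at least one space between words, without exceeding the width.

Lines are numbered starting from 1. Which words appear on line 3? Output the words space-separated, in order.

Line 1: ['salt', 'display', 'stop'] (min_width=17, slack=1)
Line 2: ['picture', 'bright'] (min_width=14, slack=4)
Line 3: ['dinosaur', 'leaf'] (min_width=13, slack=5)
Line 4: ['brown', 'white', 'river'] (min_width=17, slack=1)
Line 5: ['cat', 'desert', 'by', 'who'] (min_width=17, slack=1)
Line 6: ['brick'] (min_width=5, slack=13)

Answer: dinosaur leaf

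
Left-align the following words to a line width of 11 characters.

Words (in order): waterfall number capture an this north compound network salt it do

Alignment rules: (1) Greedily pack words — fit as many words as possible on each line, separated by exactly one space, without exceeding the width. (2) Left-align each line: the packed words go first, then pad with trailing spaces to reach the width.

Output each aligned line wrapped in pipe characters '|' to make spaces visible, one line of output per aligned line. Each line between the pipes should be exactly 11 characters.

Answer: |waterfall  |
|number     |
|capture an |
|this north |
|compound   |
|network    |
|salt it do |

Derivation:
Line 1: ['waterfall'] (min_width=9, slack=2)
Line 2: ['number'] (min_width=6, slack=5)
Line 3: ['capture', 'an'] (min_width=10, slack=1)
Line 4: ['this', 'north'] (min_width=10, slack=1)
Line 5: ['compound'] (min_width=8, slack=3)
Line 6: ['network'] (min_width=7, slack=4)
Line 7: ['salt', 'it', 'do'] (min_width=10, slack=1)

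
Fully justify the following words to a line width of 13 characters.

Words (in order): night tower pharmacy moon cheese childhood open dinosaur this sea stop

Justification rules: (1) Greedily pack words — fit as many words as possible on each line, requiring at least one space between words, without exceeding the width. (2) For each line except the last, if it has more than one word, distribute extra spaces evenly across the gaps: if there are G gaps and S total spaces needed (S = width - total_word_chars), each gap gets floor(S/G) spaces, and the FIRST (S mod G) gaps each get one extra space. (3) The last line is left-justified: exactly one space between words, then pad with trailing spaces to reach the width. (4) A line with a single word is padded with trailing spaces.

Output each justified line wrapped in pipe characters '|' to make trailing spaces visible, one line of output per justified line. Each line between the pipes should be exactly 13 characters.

Line 1: ['night', 'tower'] (min_width=11, slack=2)
Line 2: ['pharmacy', 'moon'] (min_width=13, slack=0)
Line 3: ['cheese'] (min_width=6, slack=7)
Line 4: ['childhood'] (min_width=9, slack=4)
Line 5: ['open', 'dinosaur'] (min_width=13, slack=0)
Line 6: ['this', 'sea', 'stop'] (min_width=13, slack=0)

Answer: |night   tower|
|pharmacy moon|
|cheese       |
|childhood    |
|open dinosaur|
|this sea stop|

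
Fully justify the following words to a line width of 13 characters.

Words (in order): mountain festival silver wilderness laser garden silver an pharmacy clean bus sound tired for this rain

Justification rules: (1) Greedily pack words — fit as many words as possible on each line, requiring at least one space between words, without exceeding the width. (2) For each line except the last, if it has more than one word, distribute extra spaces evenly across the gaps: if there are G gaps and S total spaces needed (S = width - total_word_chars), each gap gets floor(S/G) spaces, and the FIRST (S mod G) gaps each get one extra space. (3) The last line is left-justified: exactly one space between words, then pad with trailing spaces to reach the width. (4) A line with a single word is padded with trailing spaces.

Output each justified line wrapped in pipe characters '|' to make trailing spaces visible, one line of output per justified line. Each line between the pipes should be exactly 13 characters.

Answer: |mountain     |
|festival     |
|silver       |
|wilderness   |
|laser  garden|
|silver     an|
|pharmacy     |
|clean     bus|
|sound   tired|
|for this rain|

Derivation:
Line 1: ['mountain'] (min_width=8, slack=5)
Line 2: ['festival'] (min_width=8, slack=5)
Line 3: ['silver'] (min_width=6, slack=7)
Line 4: ['wilderness'] (min_width=10, slack=3)
Line 5: ['laser', 'garden'] (min_width=12, slack=1)
Line 6: ['silver', 'an'] (min_width=9, slack=4)
Line 7: ['pharmacy'] (min_width=8, slack=5)
Line 8: ['clean', 'bus'] (min_width=9, slack=4)
Line 9: ['sound', 'tired'] (min_width=11, slack=2)
Line 10: ['for', 'this', 'rain'] (min_width=13, slack=0)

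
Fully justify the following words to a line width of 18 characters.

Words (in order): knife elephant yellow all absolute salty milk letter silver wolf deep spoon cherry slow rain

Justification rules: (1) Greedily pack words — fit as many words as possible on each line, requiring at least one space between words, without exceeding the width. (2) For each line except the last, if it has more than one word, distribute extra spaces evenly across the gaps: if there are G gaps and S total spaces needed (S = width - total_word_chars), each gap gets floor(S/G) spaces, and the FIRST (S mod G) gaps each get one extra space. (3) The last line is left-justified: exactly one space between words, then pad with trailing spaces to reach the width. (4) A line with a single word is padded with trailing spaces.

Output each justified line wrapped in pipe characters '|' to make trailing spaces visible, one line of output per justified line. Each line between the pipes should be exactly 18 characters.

Answer: |knife     elephant|
|yellow         all|
|absolute     salty|
|milk letter silver|
|wolf   deep  spoon|
|cherry slow rain  |

Derivation:
Line 1: ['knife', 'elephant'] (min_width=14, slack=4)
Line 2: ['yellow', 'all'] (min_width=10, slack=8)
Line 3: ['absolute', 'salty'] (min_width=14, slack=4)
Line 4: ['milk', 'letter', 'silver'] (min_width=18, slack=0)
Line 5: ['wolf', 'deep', 'spoon'] (min_width=15, slack=3)
Line 6: ['cherry', 'slow', 'rain'] (min_width=16, slack=2)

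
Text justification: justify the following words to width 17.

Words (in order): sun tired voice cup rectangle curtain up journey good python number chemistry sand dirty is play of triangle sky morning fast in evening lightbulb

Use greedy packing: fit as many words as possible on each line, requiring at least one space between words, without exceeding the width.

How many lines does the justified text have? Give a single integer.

Answer: 10

Derivation:
Line 1: ['sun', 'tired', 'voice'] (min_width=15, slack=2)
Line 2: ['cup', 'rectangle'] (min_width=13, slack=4)
Line 3: ['curtain', 'up'] (min_width=10, slack=7)
Line 4: ['journey', 'good'] (min_width=12, slack=5)
Line 5: ['python', 'number'] (min_width=13, slack=4)
Line 6: ['chemistry', 'sand'] (min_width=14, slack=3)
Line 7: ['dirty', 'is', 'play', 'of'] (min_width=16, slack=1)
Line 8: ['triangle', 'sky'] (min_width=12, slack=5)
Line 9: ['morning', 'fast', 'in'] (min_width=15, slack=2)
Line 10: ['evening', 'lightbulb'] (min_width=17, slack=0)
Total lines: 10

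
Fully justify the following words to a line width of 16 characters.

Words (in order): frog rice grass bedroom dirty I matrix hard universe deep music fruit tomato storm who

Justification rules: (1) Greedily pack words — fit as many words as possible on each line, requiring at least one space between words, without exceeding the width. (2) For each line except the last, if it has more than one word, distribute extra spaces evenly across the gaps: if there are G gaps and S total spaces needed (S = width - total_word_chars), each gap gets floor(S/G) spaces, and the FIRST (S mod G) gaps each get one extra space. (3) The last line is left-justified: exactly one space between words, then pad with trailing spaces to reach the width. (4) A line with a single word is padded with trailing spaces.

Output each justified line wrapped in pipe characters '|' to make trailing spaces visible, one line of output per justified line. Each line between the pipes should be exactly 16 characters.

Line 1: ['frog', 'rice', 'grass'] (min_width=15, slack=1)
Line 2: ['bedroom', 'dirty', 'I'] (min_width=15, slack=1)
Line 3: ['matrix', 'hard'] (min_width=11, slack=5)
Line 4: ['universe', 'deep'] (min_width=13, slack=3)
Line 5: ['music', 'fruit'] (min_width=11, slack=5)
Line 6: ['tomato', 'storm', 'who'] (min_width=16, slack=0)

Answer: |frog  rice grass|
|bedroom  dirty I|
|matrix      hard|
|universe    deep|
|music      fruit|
|tomato storm who|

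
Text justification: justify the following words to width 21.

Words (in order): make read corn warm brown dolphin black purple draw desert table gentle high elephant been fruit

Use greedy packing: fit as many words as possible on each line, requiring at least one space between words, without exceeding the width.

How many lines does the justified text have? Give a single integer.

Answer: 5

Derivation:
Line 1: ['make', 'read', 'corn', 'warm'] (min_width=19, slack=2)
Line 2: ['brown', 'dolphin', 'black'] (min_width=19, slack=2)
Line 3: ['purple', 'draw', 'desert'] (min_width=18, slack=3)
Line 4: ['table', 'gentle', 'high'] (min_width=17, slack=4)
Line 5: ['elephant', 'been', 'fruit'] (min_width=19, slack=2)
Total lines: 5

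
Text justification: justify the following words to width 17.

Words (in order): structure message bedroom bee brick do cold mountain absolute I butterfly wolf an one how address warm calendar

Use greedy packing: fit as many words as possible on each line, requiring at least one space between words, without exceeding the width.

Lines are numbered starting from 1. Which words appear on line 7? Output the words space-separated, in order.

Line 1: ['structure', 'message'] (min_width=17, slack=0)
Line 2: ['bedroom', 'bee', 'brick'] (min_width=17, slack=0)
Line 3: ['do', 'cold', 'mountain'] (min_width=16, slack=1)
Line 4: ['absolute', 'I'] (min_width=10, slack=7)
Line 5: ['butterfly', 'wolf', 'an'] (min_width=17, slack=0)
Line 6: ['one', 'how', 'address'] (min_width=15, slack=2)
Line 7: ['warm', 'calendar'] (min_width=13, slack=4)

Answer: warm calendar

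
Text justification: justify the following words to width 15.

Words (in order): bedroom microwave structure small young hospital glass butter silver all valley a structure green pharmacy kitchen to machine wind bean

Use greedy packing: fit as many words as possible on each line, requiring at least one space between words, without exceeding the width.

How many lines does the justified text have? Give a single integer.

Answer: 12

Derivation:
Line 1: ['bedroom'] (min_width=7, slack=8)
Line 2: ['microwave'] (min_width=9, slack=6)
Line 3: ['structure', 'small'] (min_width=15, slack=0)
Line 4: ['young', 'hospital'] (min_width=14, slack=1)
Line 5: ['glass', 'butter'] (min_width=12, slack=3)
Line 6: ['silver', 'all'] (min_width=10, slack=5)
Line 7: ['valley', 'a'] (min_width=8, slack=7)
Line 8: ['structure', 'green'] (min_width=15, slack=0)
Line 9: ['pharmacy'] (min_width=8, slack=7)
Line 10: ['kitchen', 'to'] (min_width=10, slack=5)
Line 11: ['machine', 'wind'] (min_width=12, slack=3)
Line 12: ['bean'] (min_width=4, slack=11)
Total lines: 12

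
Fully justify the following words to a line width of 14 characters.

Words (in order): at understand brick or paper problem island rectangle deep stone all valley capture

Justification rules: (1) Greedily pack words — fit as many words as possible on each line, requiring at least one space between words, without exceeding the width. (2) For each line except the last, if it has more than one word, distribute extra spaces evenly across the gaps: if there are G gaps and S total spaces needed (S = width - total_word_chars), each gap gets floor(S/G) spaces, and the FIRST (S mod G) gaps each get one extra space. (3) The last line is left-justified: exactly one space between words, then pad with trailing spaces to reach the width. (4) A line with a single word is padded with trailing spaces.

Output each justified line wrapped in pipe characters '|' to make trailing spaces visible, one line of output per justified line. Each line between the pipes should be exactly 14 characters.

Line 1: ['at', 'understand'] (min_width=13, slack=1)
Line 2: ['brick', 'or', 'paper'] (min_width=14, slack=0)
Line 3: ['problem', 'island'] (min_width=14, slack=0)
Line 4: ['rectangle', 'deep'] (min_width=14, slack=0)
Line 5: ['stone', 'all'] (min_width=9, slack=5)
Line 6: ['valley', 'capture'] (min_width=14, slack=0)

Answer: |at  understand|
|brick or paper|
|problem island|
|rectangle deep|
|stone      all|
|valley capture|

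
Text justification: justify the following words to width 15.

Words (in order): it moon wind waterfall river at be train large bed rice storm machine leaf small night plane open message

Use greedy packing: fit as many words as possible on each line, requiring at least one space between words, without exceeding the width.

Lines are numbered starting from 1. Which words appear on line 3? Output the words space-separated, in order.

Answer: at be train

Derivation:
Line 1: ['it', 'moon', 'wind'] (min_width=12, slack=3)
Line 2: ['waterfall', 'river'] (min_width=15, slack=0)
Line 3: ['at', 'be', 'train'] (min_width=11, slack=4)
Line 4: ['large', 'bed', 'rice'] (min_width=14, slack=1)
Line 5: ['storm', 'machine'] (min_width=13, slack=2)
Line 6: ['leaf', 'small'] (min_width=10, slack=5)
Line 7: ['night', 'plane'] (min_width=11, slack=4)
Line 8: ['open', 'message'] (min_width=12, slack=3)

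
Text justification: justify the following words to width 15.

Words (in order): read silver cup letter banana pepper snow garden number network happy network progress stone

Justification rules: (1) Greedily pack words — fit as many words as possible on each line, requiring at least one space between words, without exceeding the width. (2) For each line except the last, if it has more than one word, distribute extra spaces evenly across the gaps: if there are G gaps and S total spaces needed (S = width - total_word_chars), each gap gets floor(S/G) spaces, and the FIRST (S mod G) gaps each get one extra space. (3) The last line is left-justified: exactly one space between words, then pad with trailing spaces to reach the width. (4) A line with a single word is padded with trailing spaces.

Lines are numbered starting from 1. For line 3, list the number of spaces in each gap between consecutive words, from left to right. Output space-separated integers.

Answer: 5

Derivation:
Line 1: ['read', 'silver', 'cup'] (min_width=15, slack=0)
Line 2: ['letter', 'banana'] (min_width=13, slack=2)
Line 3: ['pepper', 'snow'] (min_width=11, slack=4)
Line 4: ['garden', 'number'] (min_width=13, slack=2)
Line 5: ['network', 'happy'] (min_width=13, slack=2)
Line 6: ['network'] (min_width=7, slack=8)
Line 7: ['progress', 'stone'] (min_width=14, slack=1)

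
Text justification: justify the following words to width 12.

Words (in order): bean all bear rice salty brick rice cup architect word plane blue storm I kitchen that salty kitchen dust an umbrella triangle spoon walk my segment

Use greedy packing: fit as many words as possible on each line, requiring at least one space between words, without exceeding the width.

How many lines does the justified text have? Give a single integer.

Answer: 14

Derivation:
Line 1: ['bean', 'all'] (min_width=8, slack=4)
Line 2: ['bear', 'rice'] (min_width=9, slack=3)
Line 3: ['salty', 'brick'] (min_width=11, slack=1)
Line 4: ['rice', 'cup'] (min_width=8, slack=4)
Line 5: ['architect'] (min_width=9, slack=3)
Line 6: ['word', 'plane'] (min_width=10, slack=2)
Line 7: ['blue', 'storm', 'I'] (min_width=12, slack=0)
Line 8: ['kitchen', 'that'] (min_width=12, slack=0)
Line 9: ['salty'] (min_width=5, slack=7)
Line 10: ['kitchen', 'dust'] (min_width=12, slack=0)
Line 11: ['an', 'umbrella'] (min_width=11, slack=1)
Line 12: ['triangle'] (min_width=8, slack=4)
Line 13: ['spoon', 'walk'] (min_width=10, slack=2)
Line 14: ['my', 'segment'] (min_width=10, slack=2)
Total lines: 14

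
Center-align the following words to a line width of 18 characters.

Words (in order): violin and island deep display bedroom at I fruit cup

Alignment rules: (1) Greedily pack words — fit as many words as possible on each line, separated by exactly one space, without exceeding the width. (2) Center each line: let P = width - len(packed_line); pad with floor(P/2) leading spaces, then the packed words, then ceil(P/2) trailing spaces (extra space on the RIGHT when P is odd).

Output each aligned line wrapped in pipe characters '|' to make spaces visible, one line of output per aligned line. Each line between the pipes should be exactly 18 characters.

Answer: |violin and island |
|   deep display   |
|bedroom at I fruit|
|       cup        |

Derivation:
Line 1: ['violin', 'and', 'island'] (min_width=17, slack=1)
Line 2: ['deep', 'display'] (min_width=12, slack=6)
Line 3: ['bedroom', 'at', 'I', 'fruit'] (min_width=18, slack=0)
Line 4: ['cup'] (min_width=3, slack=15)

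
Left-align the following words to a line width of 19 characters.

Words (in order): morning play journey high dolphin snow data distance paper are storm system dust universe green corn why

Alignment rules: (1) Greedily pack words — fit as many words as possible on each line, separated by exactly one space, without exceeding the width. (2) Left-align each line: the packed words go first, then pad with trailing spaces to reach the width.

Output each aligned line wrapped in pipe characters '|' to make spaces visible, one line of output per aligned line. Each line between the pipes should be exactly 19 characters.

Line 1: ['morning', 'play'] (min_width=12, slack=7)
Line 2: ['journey', 'high'] (min_width=12, slack=7)
Line 3: ['dolphin', 'snow', 'data'] (min_width=17, slack=2)
Line 4: ['distance', 'paper', 'are'] (min_width=18, slack=1)
Line 5: ['storm', 'system', 'dust'] (min_width=17, slack=2)
Line 6: ['universe', 'green', 'corn'] (min_width=19, slack=0)
Line 7: ['why'] (min_width=3, slack=16)

Answer: |morning play       |
|journey high       |
|dolphin snow data  |
|distance paper are |
|storm system dust  |
|universe green corn|
|why                |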